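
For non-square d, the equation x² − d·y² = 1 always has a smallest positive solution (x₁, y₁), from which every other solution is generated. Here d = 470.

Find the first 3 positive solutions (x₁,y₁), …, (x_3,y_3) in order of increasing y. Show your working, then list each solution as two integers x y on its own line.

1691 78
5718961 263796
19341524411 892157994

[21; 1,2,8,2,1,42] for √470; ℓ=6 ⇒ convergent index 5
k=0  a_k=21  p_k/q_k = 21/1
k=1  a_k=1  p_k/q_k = 22/1
…
k=4  a_k=2  p_k/q_k = 1149/53
k=5  a_k=1  p_k/q_k = 1691/78
→ (1691, 78).  Check: 1691²=2859481, 470·78²=2859480, difference 1.
k=2:  x_2 = 1691·1691+470·78·78 = 5718961,  y_2 = 1691·78+78·1691 = 263796
k=3:  x_3 = 1691·5718961+470·78·263796 = 19341524411,  y_3 = 1691·263796+78·5718961 = 892157994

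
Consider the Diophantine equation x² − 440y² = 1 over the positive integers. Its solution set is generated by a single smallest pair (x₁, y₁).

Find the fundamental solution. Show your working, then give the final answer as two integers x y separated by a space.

√440 → a₀=20, period (1,40); ℓ=2 even so k=1
step 0: (20, 1)  from 20·(1,0) + (0,1)
step 1: (21, 1)  from 1·(20,1) + (1,0)
fundamental: x₁=21, y₁=1  (since 441 − 440·1 = 1)

21 1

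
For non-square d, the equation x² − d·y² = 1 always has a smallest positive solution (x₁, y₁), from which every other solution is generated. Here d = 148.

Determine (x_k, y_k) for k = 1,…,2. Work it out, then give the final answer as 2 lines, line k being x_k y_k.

d=148: √d = [12; 6,24] (ℓ=2, even), read p_1/q_1
i=0: a=12 ⇒ p=12, q=1
i=1: a=6 ⇒ p=73, q=6
fundamental: x₁=73, y₁=6  (since 5329 − 148·36 = 1)
(73+6√148)^2 = 10657 + 876√148

73 6
10657 876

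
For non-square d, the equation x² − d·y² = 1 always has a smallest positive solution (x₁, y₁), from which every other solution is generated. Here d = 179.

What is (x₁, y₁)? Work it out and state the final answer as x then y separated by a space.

4190210 313191

d=179: √d = [13; 2,1,1,1,3,…,1,2,26] (ℓ=14, even), read p_13/q_13
i=0: a=13 ⇒ p=13, q=1
i=1: a=2 ⇒ p=27, q=2
i=2: a=1 ⇒ p=40, q=3
…
i=4: a=1 ⇒ p=107, q=8
…
i=6: a=5 ⇒ p=2047, q=153
…
i=8: a=5 ⇒ p=137042, q=10243
i=9: a=3 ⇒ p=438125, q=32747
i=10: a=1 ⇒ p=575167, q=42990
i=11: a=1 ⇒ p=1013292, q=75737
i=12: a=1 ⇒ p=1588459, q=118727
i=13: a=2 ⇒ p=4190210, q=313191
→ (4190210, 313191).  Check: 4190210²=17557859844100, 179·313191²=17557859844099, difference 1.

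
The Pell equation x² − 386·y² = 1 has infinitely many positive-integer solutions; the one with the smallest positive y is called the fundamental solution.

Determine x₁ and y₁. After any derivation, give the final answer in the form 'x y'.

111555 5678

√386 → a₀=19, period (1,1,1,4,1,18,1,4,1,1,1,38); ℓ=12 even so k=11
k=0  a_k=19  p_k/q_k = 19/1
k=1  a_k=1  p_k/q_k = 20/1
…
k=6  a_k=18  p_k/q_k = 6287/320
k=7  a_k=1  p_k/q_k = 6621/337
k=8  a_k=4  p_k/q_k = 32771/1668
k=9  a_k=1  p_k/q_k = 39392/2005
k=10  a_k=1  p_k/q_k = 72163/3673
k=11  a_k=1  p_k/q_k = 111555/5678
(x₁, y₁) = (111555, 5678);  111555² − 386·5678² = 1 ✓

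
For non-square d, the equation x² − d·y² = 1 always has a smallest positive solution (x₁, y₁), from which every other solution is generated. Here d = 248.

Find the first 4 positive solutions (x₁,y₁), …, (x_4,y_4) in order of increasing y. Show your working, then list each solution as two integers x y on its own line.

63 4
7937 504
999999 63500
125991937 8000496

√248 → a₀=15, period (1,2,1,30); ℓ=4 even so k=3
step 0: (15, 1)  from 15·(1,0) + (0,1)
step 1: (16, 1)  from 1·(15,1) + (1,0)
step 2: (47, 3)  from 2·(16,1) + (15,1)
step 3: (63, 4)  from 1·(47,3) + (16,1)
(x₁, y₁) = (63, 4);  63² − 248·4² = 1 ✓
k=2:  x_2 = 63·63+248·4·4 = 7937,  y_2 = 63·4+4·63 = 504
k=3:  x_3 = 63·7937+248·4·504 = 999999,  y_3 = 63·504+4·7937 = 63500
k=4:  x_4 = 63·999999+248·4·63500 = 125991937,  y_4 = 63·63500+4·999999 = 8000496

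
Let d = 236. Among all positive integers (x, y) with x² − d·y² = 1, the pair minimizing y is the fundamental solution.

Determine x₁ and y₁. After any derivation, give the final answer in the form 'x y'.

√236 = [15; 2,1,3,5,1,6,1,5,3,1,2,30, …], period ℓ=12 (even) → k=11
k=0  a_k=15  p_k/q_k = 15/1
k=1  a_k=2  p_k/q_k = 31/2
k=2  a_k=1  p_k/q_k = 46/3
…
k=5  a_k=1  p_k/q_k = 1060/69
k=6  a_k=6  p_k/q_k = 7251/472
…
k=10  a_k=1  p_k/q_k = 203535/13249
k=11  a_k=2  p_k/q_k = 561799/36570
fundamental: x₁=561799, y₁=36570  (since 315618116401 − 236·1337364900 = 1)

561799 36570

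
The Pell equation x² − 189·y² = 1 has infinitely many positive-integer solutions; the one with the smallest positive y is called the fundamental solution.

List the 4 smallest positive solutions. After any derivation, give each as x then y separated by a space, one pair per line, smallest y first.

55 4
6049 440
665335 48396
73180801 5323120

√189 = [13; 1,2,1,26, …], period ℓ=4 (even) → k=3
a_0=13:  p_0=13·1+0=13,  q_0=13·0+1=1
…
a_2=2:  p_2=2·14+13=41,  q_2=2·1+1=3
a_3=1:  p_3=1·41+14=55,  q_3=1·3+1=4
fundamental: x₁=55, y₁=4  (since 3025 − 189·16 = 1)
n=2: (55,4)∘(55,4) = (55·55+189·4·4, 55·4+4·55) = (6049,440)
n=3: (6049,440)∘(55,4) = (55·6049+189·4·440, 55·440+4·6049) = (665335,48396)
n=4: (665335,48396)∘(55,4) = (55·665335+189·4·48396, 55·48396+4·665335) = (73180801,5323120)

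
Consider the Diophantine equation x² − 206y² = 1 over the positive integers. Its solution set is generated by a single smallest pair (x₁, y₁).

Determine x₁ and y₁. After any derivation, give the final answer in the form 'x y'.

59535 4148

[14; 2,1,5,14,5,1,2,28] for √206; ℓ=8 ⇒ convergent index 7
k=0  a_k=14  p_k/q_k = 14/1
…
k=3  a_k=5  p_k/q_k = 244/17
…
k=6  a_k=1  p_k/q_k = 20998/1463
k=7  a_k=2  p_k/q_k = 59535/4148
fundamental: x₁=59535, y₁=4148  (since 3544416225 − 206·17205904 = 1)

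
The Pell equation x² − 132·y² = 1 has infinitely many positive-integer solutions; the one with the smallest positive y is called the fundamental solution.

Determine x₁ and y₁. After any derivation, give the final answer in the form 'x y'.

√132 = [11; 2,22, …], period ℓ=2 (even) → k=1
k=0  a_k=11  p_k/q_k = 11/1
k=1  a_k=2  p_k/q_k = 23/2
→ (23, 2).  Check: 23²=529, 132·2²=528, difference 1.

23 2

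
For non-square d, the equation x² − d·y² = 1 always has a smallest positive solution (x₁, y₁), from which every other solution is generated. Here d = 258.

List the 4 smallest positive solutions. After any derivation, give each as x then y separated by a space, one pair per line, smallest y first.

257 16
132097 8224
67897601 4227120
34899234817 2172731456

d=258: √d = [16; 16,32] (ℓ=2, even), read p_1/q_1
k=0  a_k=16  p_k/q_k = 16/1
k=1  a_k=16  p_k/q_k = 257/16
(x₁, y₁) = (257, 16);  257² − 258·16² = 1 ✓
(257+16√258)^2 = 132097 + 8224√258
(257+16√258)^3 = 67897601 + 4227120√258
(257+16√258)^4 = 34899234817 + 2172731456√258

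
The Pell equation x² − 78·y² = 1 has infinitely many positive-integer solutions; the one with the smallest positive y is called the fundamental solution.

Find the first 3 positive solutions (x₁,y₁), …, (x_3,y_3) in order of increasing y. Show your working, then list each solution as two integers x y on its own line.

53 6
5617 636
595349 67410

d=78: √d = [8; 1,4,1,16] (ℓ=4, even), read p_3/q_3
step 0: (8, 1)  from 8·(1,0) + (0,1)
step 1: (9, 1)  from 1·(8,1) + (1,0)
step 2: (44, 5)  from 4·(9,1) + (8,1)
step 3: (53, 6)  from 1·(44,5) + (9,1)
(x₁, y₁) = (53, 6);  53² − 78·6² = 1 ✓
(x_2, y_2) = (53·53 + 78·6·6, 53·6 + 6·53) = (5617, 636)
(x_3, y_3) = (53·5617 + 78·6·636, 53·636 + 6·5617) = (595349, 67410)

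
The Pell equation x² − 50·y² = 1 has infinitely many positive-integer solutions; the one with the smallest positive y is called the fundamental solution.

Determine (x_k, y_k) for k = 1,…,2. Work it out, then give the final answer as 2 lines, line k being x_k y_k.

[7; 14] for √50; ℓ=1 ⇒ convergent index 1
k=0  a_k=7  p_k/q_k = 7/1
k=1  a_k=14  p_k/q_k = 99/14
fundamental: x₁=99, y₁=14  (since 9801 − 50·196 = 1)
(99+14√50)^2 = 19601 + 2772√50

99 14
19601 2772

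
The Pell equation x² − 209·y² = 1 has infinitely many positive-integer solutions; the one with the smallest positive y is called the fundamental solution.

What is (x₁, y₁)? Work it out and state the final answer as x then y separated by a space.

46551 3220

√209 → a₀=14, period (2,5,3,2,3,5,2,28); ℓ=8 even so k=7
i=0: a=14 ⇒ p=14, q=1
i=1: a=2 ⇒ p=29, q=2
…
i=3: a=3 ⇒ p=506, q=35
…
i=6: a=5 ⇒ p=21266, q=1471
i=7: a=2 ⇒ p=46551, q=3220
fundamental: x₁=46551, y₁=3220  (since 2166995601 − 209·10368400 = 1)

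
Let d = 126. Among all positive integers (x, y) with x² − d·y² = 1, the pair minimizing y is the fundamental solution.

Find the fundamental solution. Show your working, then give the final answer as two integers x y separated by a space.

449 40

√126 → a₀=11, period (4,2,4,22); ℓ=4 even so k=3
i=0: a=11 ⇒ p=11, q=1
i=1: a=4 ⇒ p=45, q=4
i=2: a=2 ⇒ p=101, q=9
i=3: a=4 ⇒ p=449, q=40
(x₁, y₁) = (449, 40);  449² − 126·40² = 1 ✓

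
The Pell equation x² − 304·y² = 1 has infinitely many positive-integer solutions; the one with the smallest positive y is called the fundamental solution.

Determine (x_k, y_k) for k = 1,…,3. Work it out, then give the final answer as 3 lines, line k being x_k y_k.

57799 3315
6681448801 383207370
772362118440199 44298005553945

√304 → a₀=17, period (2,3,2,1,1,1,1,1,2,3,2,34); ℓ=12 even so k=11
k=0  a_k=17  p_k/q_k = 17/1
…
k=2  a_k=3  p_k/q_k = 122/7
k=3  a_k=2  p_k/q_k = 279/16
k=4  a_k=1  p_k/q_k = 401/23
…
k=7  a_k=1  p_k/q_k = 1761/101
…
k=10  a_k=3  p_k/q_k = 25177/1444
k=11  a_k=2  p_k/q_k = 57799/3315
fundamental: x₁=57799, y₁=3315  (since 3340724401 − 304·10989225 = 1)
(57799+3315√304)^2 = 6681448801 + 383207370√304
(57799+3315√304)^3 = 772362118440199 + 44298005553945√304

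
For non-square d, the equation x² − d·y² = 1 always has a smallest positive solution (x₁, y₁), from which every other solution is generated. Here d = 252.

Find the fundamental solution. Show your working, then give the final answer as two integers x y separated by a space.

127 8

√252 = [15; 1,6,1,30, …], period ℓ=4 (even) → k=3
i=0: a=15 ⇒ p=15, q=1
…
i=2: a=6 ⇒ p=111, q=7
i=3: a=1 ⇒ p=127, q=8
(x₁, y₁) = (127, 8);  127² − 252·8² = 1 ✓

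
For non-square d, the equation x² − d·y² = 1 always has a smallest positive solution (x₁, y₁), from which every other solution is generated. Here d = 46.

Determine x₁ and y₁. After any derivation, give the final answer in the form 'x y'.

d=46: √d = [6; 1,3,1,1,2,6,2,1,1,3,1,12] (ℓ=12, even), read p_11/q_11
i=0: a=6 ⇒ p=6, q=1
i=1: a=1 ⇒ p=7, q=1
…
i=3: a=1 ⇒ p=34, q=5
…
i=5: a=2 ⇒ p=156, q=23
i=6: a=6 ⇒ p=997, q=147
…
i=10: a=3 ⇒ p=19038, q=2807
i=11: a=1 ⇒ p=24335, q=3588
fundamental: x₁=24335, y₁=3588  (since 592192225 − 46·12873744 = 1)

24335 3588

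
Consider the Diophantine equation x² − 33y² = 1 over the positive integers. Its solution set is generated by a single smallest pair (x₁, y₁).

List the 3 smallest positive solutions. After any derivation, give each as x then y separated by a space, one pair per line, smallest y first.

23 4
1057 184
48599 8460

√33 → a₀=5, period (1,2,1,10); ℓ=4 even so k=3
k=0  a_k=5  p_k/q_k = 5/1
k=1  a_k=1  p_k/q_k = 6/1
k=2  a_k=2  p_k/q_k = 17/3
k=3  a_k=1  p_k/q_k = 23/4
→ (23, 4).  Check: 23²=529, 33·4²=528, difference 1.
k=2:  x_2 = 23·23+33·4·4 = 1057,  y_2 = 23·4+4·23 = 184
k=3:  x_3 = 23·1057+33·4·184 = 48599,  y_3 = 23·184+4·1057 = 8460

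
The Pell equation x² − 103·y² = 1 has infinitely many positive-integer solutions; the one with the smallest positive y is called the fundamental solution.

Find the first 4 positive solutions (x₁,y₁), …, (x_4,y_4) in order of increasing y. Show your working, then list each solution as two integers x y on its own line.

227528 22419
103537981567 10201900464
47115579739725224 4642436017523565
21440227253936863550977 2112568364380001494176

[10; 6,1,2,1,1,9,1,1,2,1,6,20] for √103; ℓ=12 ⇒ convergent index 11
step 0: (10, 1)  from 10·(1,0) + (0,1)
…
step 2: (71, 7)  from 1·(61,6) + (10,1)
…
step 7: (5044, 497)  from 1·(4567,450) + (477,47)
…
step 9: (24266, 2391)  from 2·(9611,947) + (5044,497)
step 10: (33877, 3338)  from 1·(24266,2391) + (9611,947)
step 11: (227528, 22419)  from 6·(33877,3338) + (24266,2391)
→ (227528, 22419).  Check: 227528²=51768990784, 103·22419²=51768990783, difference 1.
(227528+22419√103)^2 = 103537981567 + 10201900464√103
(227528+22419√103)^3 = 47115579739725224 + 4642436017523565√103
(227528+22419√103)^4 = 21440227253936863550977 + 2112568364380001494176√103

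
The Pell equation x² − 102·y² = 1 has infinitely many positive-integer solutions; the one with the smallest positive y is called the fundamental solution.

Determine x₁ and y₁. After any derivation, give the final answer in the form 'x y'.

101 10

√102 = [10; 10,20, …], period ℓ=2 (even) → k=1
step 0: (10, 1)  from 10·(1,0) + (0,1)
step 1: (101, 10)  from 10·(10,1) + (1,0)
fundamental: x₁=101, y₁=10  (since 10201 − 102·100 = 1)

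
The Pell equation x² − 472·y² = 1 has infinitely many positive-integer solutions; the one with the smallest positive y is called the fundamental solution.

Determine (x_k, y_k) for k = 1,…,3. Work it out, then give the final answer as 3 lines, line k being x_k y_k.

306917 14127
188396089777 8671632918
115643925371868101 5322943120573485

√472 → a₀=21, period (1,2,1,1,1,…,2,1,42); ℓ=14 even so k=13
i=0: a=21 ⇒ p=21, q=1
…
i=2: a=2 ⇒ p=65, q=3
i=3: a=1 ⇒ p=87, q=4
i=4: a=1 ⇒ p=152, q=7
i=5: a=1 ⇒ p=239, q=11
i=6: a=4 ⇒ p=1108, q=51
i=7: a=5 ⇒ p=5779, q=266
i=8: a=4 ⇒ p=24224, q=1115
i=9: a=1 ⇒ p=30003, q=1381
i=10: a=1 ⇒ p=54227, q=2496
i=11: a=1 ⇒ p=84230, q=3877
i=12: a=2 ⇒ p=222687, q=10250
i=13: a=1 ⇒ p=306917, q=14127
(x₁, y₁) = (306917, 14127);  306917² − 472·14127² = 1 ✓
k=2:  x_2 = 306917·306917+472·14127·14127 = 188396089777,  y_2 = 306917·14127+14127·306917 = 8671632918
k=3:  x_3 = 306917·188396089777+472·14127·8671632918 = 115643925371868101,  y_3 = 306917·8671632918+14127·188396089777 = 5322943120573485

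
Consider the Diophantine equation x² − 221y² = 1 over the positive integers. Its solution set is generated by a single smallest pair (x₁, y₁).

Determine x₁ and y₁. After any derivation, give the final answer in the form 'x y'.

1665 112

[14; 1,6,2,6,1,28] for √221; ℓ=6 ⇒ convergent index 5
step 0: (14, 1)  from 14·(1,0) + (0,1)
step 1: (15, 1)  from 1·(14,1) + (1,0)
…
step 3: (223, 15)  from 2·(104,7) + (15,1)
step 4: (1442, 97)  from 6·(223,15) + (104,7)
step 5: (1665, 112)  from 1·(1442,97) + (223,15)
fundamental: x₁=1665, y₁=112  (since 2772225 − 221·12544 = 1)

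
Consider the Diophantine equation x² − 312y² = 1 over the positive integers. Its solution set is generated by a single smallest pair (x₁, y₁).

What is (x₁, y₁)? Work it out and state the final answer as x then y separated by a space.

53 3

√312 = [17; 1,1,1,34, …], period ℓ=4 (even) → k=3
i=0: a=17 ⇒ p=17, q=1
i=1: a=1 ⇒ p=18, q=1
i=2: a=1 ⇒ p=35, q=2
i=3: a=1 ⇒ p=53, q=3
→ (53, 3).  Check: 53²=2809, 312·3²=2808, difference 1.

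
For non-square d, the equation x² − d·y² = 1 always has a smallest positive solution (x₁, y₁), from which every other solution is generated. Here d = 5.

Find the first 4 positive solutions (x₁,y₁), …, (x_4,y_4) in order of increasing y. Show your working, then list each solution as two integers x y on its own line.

d=5: √d = [2; 4] (ℓ=1, odd), read p_1/q_1
i=0: a=2 ⇒ p=2, q=1
i=1: a=4 ⇒ p=9, q=4
(x₁, y₁) = (9, 4);  9² − 5·4² = 1 ✓
k=2:  x_2 = 9·9+5·4·4 = 161,  y_2 = 9·4+4·9 = 72
k=3:  x_3 = 9·161+5·4·72 = 2889,  y_3 = 9·72+4·161 = 1292
k=4:  x_4 = 9·2889+5·4·1292 = 51841,  y_4 = 9·1292+4·2889 = 23184

9 4
161 72
2889 1292
51841 23184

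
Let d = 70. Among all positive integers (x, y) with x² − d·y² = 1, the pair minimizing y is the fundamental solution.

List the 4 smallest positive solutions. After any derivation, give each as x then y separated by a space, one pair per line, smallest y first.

d=70: √d = [8; 2,1,2,1,2,16] (ℓ=6, even), read p_5/q_5
i=0: a=8 ⇒ p=8, q=1
i=1: a=2 ⇒ p=17, q=2
i=2: a=1 ⇒ p=25, q=3
i=3: a=2 ⇒ p=67, q=8
i=4: a=1 ⇒ p=92, q=11
i=5: a=2 ⇒ p=251, q=30
→ (251, 30).  Check: 251²=63001, 70·30²=63000, difference 1.
(x_2, y_2) = (251·251 + 70·30·30, 251·30 + 30·251) = (126001, 15060)
(x_3, y_3) = (251·126001 + 70·30·15060, 251·15060 + 30·126001) = (63252251, 7560090)
(x_4, y_4) = (251·63252251 + 70·30·7560090, 251·7560090 + 30·63252251) = (31752504001, 3795150120)

251 30
126001 15060
63252251 7560090
31752504001 3795150120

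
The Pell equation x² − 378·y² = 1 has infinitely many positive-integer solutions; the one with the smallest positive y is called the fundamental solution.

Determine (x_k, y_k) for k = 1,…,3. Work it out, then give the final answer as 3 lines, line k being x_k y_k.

8749 450
153090001 7874100
2678768828749 137781001350

d=378: √d = [19; 2,3,1,4,1,3,2,38] (ℓ=8, even), read p_7/q_7
a_0=19:  p_0=19·1+0=19,  q_0=19·0+1=1
…
a_3=1:  p_3=1·136+39=175,  q_3=1·7+2=9
…
a_6=3:  p_6=3·1011+836=3869,  q_6=3·52+43=199
a_7=2:  p_7=2·3869+1011=8749,  q_7=2·199+52=450
fundamental: x₁=8749, y₁=450  (since 76545001 − 378·202500 = 1)
(x_2, y_2) = (8749·8749 + 378·450·450, 8749·450 + 450·8749) = (153090001, 7874100)
(x_3, y_3) = (8749·153090001 + 378·450·7874100, 8749·7874100 + 450·153090001) = (2678768828749, 137781001350)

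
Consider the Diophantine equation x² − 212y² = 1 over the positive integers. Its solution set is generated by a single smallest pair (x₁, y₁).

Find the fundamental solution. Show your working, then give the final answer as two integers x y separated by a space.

66249 4550

√212 = [14; 1,1,3,1,1,…,1,1,28, …], period ℓ=14 (even) → k=13
k=0  a_k=14  p_k/q_k = 14/1
k=1  a_k=1  p_k/q_k = 15/1
k=2  a_k=1  p_k/q_k = 29/2
k=3  a_k=3  p_k/q_k = 102/7
k=4  a_k=1  p_k/q_k = 131/9
k=5  a_k=1  p_k/q_k = 233/16
k=6  a_k=1  p_k/q_k = 364/25
k=7  a_k=6  p_k/q_k = 2417/166
…
k=9  a_k=1  p_k/q_k = 5198/357
k=10  a_k=1  p_k/q_k = 7979/548
k=11  a_k=3  p_k/q_k = 29135/2001
k=12  a_k=1  p_k/q_k = 37114/2549
k=13  a_k=1  p_k/q_k = 66249/4550
(x₁, y₁) = (66249, 4550);  66249² − 212·4550² = 1 ✓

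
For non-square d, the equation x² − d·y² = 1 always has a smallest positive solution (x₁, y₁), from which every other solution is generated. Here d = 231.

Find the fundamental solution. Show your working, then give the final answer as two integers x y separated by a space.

[15; 5,30] for √231; ℓ=2 ⇒ convergent index 1
k=0  a_k=15  p_k/q_k = 15/1
k=1  a_k=5  p_k/q_k = 76/5
→ (76, 5).  Check: 76²=5776, 231·5²=5775, difference 1.

76 5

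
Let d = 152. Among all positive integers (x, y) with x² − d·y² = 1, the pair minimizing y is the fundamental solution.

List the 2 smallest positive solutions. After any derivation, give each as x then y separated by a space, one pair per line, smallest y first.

d=152: √d = [12; 3,24] (ℓ=2, even), read p_1/q_1
step 0: (12, 1)  from 12·(1,0) + (0,1)
step 1: (37, 3)  from 3·(12,1) + (1,0)
→ (37, 3).  Check: 37²=1369, 152·3²=1368, difference 1.
(x_2, y_2) = (37·37 + 152·3·3, 37·3 + 3·37) = (2737, 222)

37 3
2737 222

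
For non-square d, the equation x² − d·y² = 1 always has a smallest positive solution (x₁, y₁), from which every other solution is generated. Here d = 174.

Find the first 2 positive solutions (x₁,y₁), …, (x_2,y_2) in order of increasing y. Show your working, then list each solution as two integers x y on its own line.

1451 110
4210801 319220

√174 → a₀=13, period (5,4,5,26); ℓ=4 even so k=3
a_0=13:  p_0=13·1+0=13,  q_0=13·0+1=1
…
a_2=4:  p_2=4·66+13=277,  q_2=4·5+1=21
a_3=5:  p_3=5·277+66=1451,  q_3=5·21+5=110
(x₁, y₁) = (1451, 110);  1451² − 174·110² = 1 ✓
n=2: (1451,110)∘(1451,110) = (1451·1451+174·110·110, 1451·110+110·1451) = (4210801,319220)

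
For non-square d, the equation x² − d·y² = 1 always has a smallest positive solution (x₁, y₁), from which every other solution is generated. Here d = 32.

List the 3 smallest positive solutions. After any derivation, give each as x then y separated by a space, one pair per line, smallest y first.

17 3
577 102
19601 3465

√32 = [5; 1,1,1,10, …], period ℓ=4 (even) → k=3
step 0: (5, 1)  from 5·(1,0) + (0,1)
…
step 2: (11, 2)  from 1·(6,1) + (5,1)
step 3: (17, 3)  from 1·(11,2) + (6,1)
(x₁, y₁) = (17, 3);  17² − 32·3² = 1 ✓
k=2:  x_2 = 17·17+32·3·3 = 577,  y_2 = 17·3+3·17 = 102
k=3:  x_3 = 17·577+32·3·102 = 19601,  y_3 = 17·102+3·577 = 3465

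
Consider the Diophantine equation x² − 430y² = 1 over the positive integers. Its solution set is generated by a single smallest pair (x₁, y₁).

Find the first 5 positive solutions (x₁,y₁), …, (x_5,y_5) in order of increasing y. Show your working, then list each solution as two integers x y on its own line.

2862251 138030
16384961574001 790153011060
93795745300289010251 4523232492118854090
536933931562978654798296001 25893253447598574322902120
3073679365100040639604854765306251 148225981147280410676109712890150

√430 = [20; 1,2,1,3,1,…,2,1,40, …], period ℓ=14 (even) → k=13
i=0: a=20 ⇒ p=20, q=1
…
i=3: a=1 ⇒ p=83, q=4
i=4: a=3 ⇒ p=311, q=15
…
i=6: a=6 ⇒ p=2675, q=129
i=7: a=8 ⇒ p=21794, q=1051
i=8: a=6 ⇒ p=133439, q=6435
i=9: a=1 ⇒ p=155233, q=7486
…
i=11: a=1 ⇒ p=754371, q=36379
i=12: a=2 ⇒ p=2107880, q=101651
i=13: a=1 ⇒ p=2862251, q=138030
→ (2862251, 138030).  Check: 2862251²=8192480787001, 430·138030²=8192480787000, difference 1.
n=2: (2862251,138030)∘(2862251,138030) = (2862251·2862251+430·138030·138030, 2862251·138030+138030·2862251) = (16384961574001,790153011060)
n=3: (16384961574001,790153011060)∘(2862251,138030) = (2862251·16384961574001+430·138030·790153011060, 2862251·790153011060+138030·16384961574001) = (93795745300289010251,4523232492118854090)
n=4: (93795745300289010251,4523232492118854090)∘(2862251,138030) = (2862251·93795745300289010251+430·138030·4523232492118854090, 2862251·4523232492118854090+138030·93795745300289010251) = (536933931562978654798296001,25893253447598574322902120)
n=5: (536933931562978654798296001,25893253447598574322902120)∘(2862251,138030) = (2862251·536933931562978654798296001+430·138030·25893253447598574322902120, 2862251·25893253447598574322902120+138030·536933931562978654798296001) = (3073679365100040639604854765306251,148225981147280410676109712890150)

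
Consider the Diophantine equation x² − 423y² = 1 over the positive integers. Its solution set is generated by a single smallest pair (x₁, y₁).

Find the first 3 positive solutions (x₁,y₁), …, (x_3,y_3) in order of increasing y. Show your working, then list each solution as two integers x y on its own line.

4607 224
42448897 2063936
391124132351 19017106080

d=423: √d = [20; 1,1,3,4,3,1,1,40] (ℓ=8, even), read p_7/q_7
i=0: a=20 ⇒ p=20, q=1
…
i=2: a=1 ⇒ p=41, q=2
i=3: a=3 ⇒ p=144, q=7
…
i=5: a=3 ⇒ p=1995, q=97
i=6: a=1 ⇒ p=2612, q=127
i=7: a=1 ⇒ p=4607, q=224
→ (4607, 224).  Check: 4607²=21224449, 423·224²=21224448, difference 1.
n=2: (4607,224)∘(4607,224) = (4607·4607+423·224·224, 4607·224+224·4607) = (42448897,2063936)
n=3: (42448897,2063936)∘(4607,224) = (4607·42448897+423·224·2063936, 4607·2063936+224·42448897) = (391124132351,19017106080)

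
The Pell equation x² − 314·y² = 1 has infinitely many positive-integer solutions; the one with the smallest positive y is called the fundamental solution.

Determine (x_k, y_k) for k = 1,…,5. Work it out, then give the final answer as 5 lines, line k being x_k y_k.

392499 22150
308110930001 17387705700
241866463828532499 13649314199066450
189864690372162243720001 10714684347621377411400
149043402212524750531884812499 8411005783500436710995110750

d=314: √d = [17; 1,2,1,1,2,1,34] (ℓ=7, odd), read p_13/q_13
step 0: (17, 1)  from 17·(1,0) + (0,1)
step 1: (18, 1)  from 1·(17,1) + (1,0)
step 2: (53, 3)  from 2·(18,1) + (17,1)
…
step 5: (319, 18)  from 2·(124,7) + (71,4)
step 6: (443, 25)  from 1·(319,18) + (124,7)
…
step 8: (15824, 893)  from 1·(15381,868) + (443,25)
step 9: (47029, 2654)  from 2·(15824,893) + (15381,868)
step 10: (62853, 3547)  from 1·(47029,2654) + (15824,893)
…
step 12: (282617, 15949)  from 2·(109882,6201) + (62853,3547)
step 13: (392499, 22150)  from 1·(282617,15949) + (109882,6201)
→ (392499, 22150).  Check: 392499²=154055465001, 314·22150²=154055465000, difference 1.
(x_2, y_2) = (392499·392499 + 314·22150·22150, 392499·22150 + 22150·392499) = (308110930001, 17387705700)
(x_3, y_3) = (392499·308110930001 + 314·22150·17387705700, 392499·17387705700 + 22150·308110930001) = (241866463828532499, 13649314199066450)
(x_4, y_4) = (392499·241866463828532499 + 314·22150·13649314199066450, 392499·13649314199066450 + 22150·241866463828532499) = (189864690372162243720001, 10714684347621377411400)
(x_5, y_5) = (392499·189864690372162243720001 + 314·22150·10714684347621377411400, 392499·10714684347621377411400 + 22150·189864690372162243720001) = (149043402212524750531884812499, 8411005783500436710995110750)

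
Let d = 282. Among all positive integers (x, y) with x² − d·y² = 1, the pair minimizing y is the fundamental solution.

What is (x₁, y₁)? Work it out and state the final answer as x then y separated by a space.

[16; 1,3,1,4,1,3,1,32] for √282; ℓ=8 ⇒ convergent index 7
i=0: a=16 ⇒ p=16, q=1
i=1: a=1 ⇒ p=17, q=1
i=2: a=3 ⇒ p=67, q=4
i=3: a=1 ⇒ p=84, q=5
i=4: a=4 ⇒ p=403, q=24
i=5: a=1 ⇒ p=487, q=29
i=6: a=3 ⇒ p=1864, q=111
i=7: a=1 ⇒ p=2351, q=140
(x₁, y₁) = (2351, 140);  2351² − 282·140² = 1 ✓

2351 140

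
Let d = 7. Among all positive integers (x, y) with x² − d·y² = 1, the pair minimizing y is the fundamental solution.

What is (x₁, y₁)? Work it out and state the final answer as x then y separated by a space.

[2; 1,1,1,4] for √7; ℓ=4 ⇒ convergent index 3
k=0  a_k=2  p_k/q_k = 2/1
k=1  a_k=1  p_k/q_k = 3/1
k=2  a_k=1  p_k/q_k = 5/2
k=3  a_k=1  p_k/q_k = 8/3
→ (8, 3).  Check: 8²=64, 7·3²=63, difference 1.

8 3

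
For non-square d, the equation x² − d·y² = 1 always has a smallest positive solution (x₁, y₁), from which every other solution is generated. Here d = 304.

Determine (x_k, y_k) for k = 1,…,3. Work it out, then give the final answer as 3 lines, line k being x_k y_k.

[17; 2,3,2,1,1,1,1,1,2,3,2,34] for √304; ℓ=12 ⇒ convergent index 11
step 0: (17, 1)  from 17·(1,0) + (0,1)
…
step 3: (279, 16)  from 2·(122,7) + (35,2)
…
step 10: (25177, 1444)  from 3·(7445,427) + (2842,163)
step 11: (57799, 3315)  from 2·(25177,1444) + (7445,427)
(x₁, y₁) = (57799, 3315);  57799² − 304·3315² = 1 ✓
(x_2, y_2) = (57799·57799 + 304·3315·3315, 57799·3315 + 3315·57799) = (6681448801, 383207370)
(x_3, y_3) = (57799·6681448801 + 304·3315·383207370, 57799·383207370 + 3315·6681448801) = (772362118440199, 44298005553945)

57799 3315
6681448801 383207370
772362118440199 44298005553945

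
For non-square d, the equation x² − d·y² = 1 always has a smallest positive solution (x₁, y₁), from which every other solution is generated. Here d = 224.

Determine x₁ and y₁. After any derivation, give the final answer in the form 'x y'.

15 1

√224 → a₀=14, period (1,28); ℓ=2 even so k=1
k=0  a_k=14  p_k/q_k = 14/1
k=1  a_k=1  p_k/q_k = 15/1
(x₁, y₁) = (15, 1);  15² − 224·1² = 1 ✓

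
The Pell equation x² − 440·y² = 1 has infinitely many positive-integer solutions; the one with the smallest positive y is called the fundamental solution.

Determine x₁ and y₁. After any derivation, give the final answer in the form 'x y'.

[20; 1,40] for √440; ℓ=2 ⇒ convergent index 1
i=0: a=20 ⇒ p=20, q=1
i=1: a=1 ⇒ p=21, q=1
→ (21, 1).  Check: 21²=441, 440·1²=440, difference 1.

21 1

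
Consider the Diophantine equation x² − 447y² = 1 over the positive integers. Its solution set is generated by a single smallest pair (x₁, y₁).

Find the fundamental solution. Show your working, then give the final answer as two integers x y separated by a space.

148 7

[21; 7,42] for √447; ℓ=2 ⇒ convergent index 1
i=0: a=21 ⇒ p=21, q=1
i=1: a=7 ⇒ p=148, q=7
fundamental: x₁=148, y₁=7  (since 21904 − 447·49 = 1)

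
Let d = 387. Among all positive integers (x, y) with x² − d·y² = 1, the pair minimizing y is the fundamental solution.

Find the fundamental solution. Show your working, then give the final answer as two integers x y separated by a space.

√387 → a₀=19, period (1,2,19,2,1,38); ℓ=6 even so k=5
step 0: (19, 1)  from 19·(1,0) + (0,1)
…
step 3: (1141, 58)  from 19·(59,3) + (20,1)
step 4: (2341, 119)  from 2·(1141,58) + (59,3)
step 5: (3482, 177)  from 1·(2341,119) + (1141,58)
(x₁, y₁) = (3482, 177);  3482² − 387·177² = 1 ✓

3482 177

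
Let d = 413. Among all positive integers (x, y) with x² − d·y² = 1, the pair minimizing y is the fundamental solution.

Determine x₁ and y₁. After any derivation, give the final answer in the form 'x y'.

113399 5580

[20; 3,9,1,4,1,9,3,40] for √413; ℓ=8 ⇒ convergent index 7
i=0: a=20 ⇒ p=20, q=1
…
i=3: a=1 ⇒ p=630, q=31
…
i=5: a=1 ⇒ p=3719, q=183
i=6: a=9 ⇒ p=36560, q=1799
i=7: a=3 ⇒ p=113399, q=5580
→ (113399, 5580).  Check: 113399²=12859333201, 413·5580²=12859333200, difference 1.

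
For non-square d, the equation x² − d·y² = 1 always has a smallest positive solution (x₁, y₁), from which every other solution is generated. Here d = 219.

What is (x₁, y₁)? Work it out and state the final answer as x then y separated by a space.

74 5

d=219: √d = [14; 1,3,1,28] (ℓ=4, even), read p_3/q_3
step 0: (14, 1)  from 14·(1,0) + (0,1)
…
step 2: (59, 4)  from 3·(15,1) + (14,1)
step 3: (74, 5)  from 1·(59,4) + (15,1)
fundamental: x₁=74, y₁=5  (since 5476 − 219·25 = 1)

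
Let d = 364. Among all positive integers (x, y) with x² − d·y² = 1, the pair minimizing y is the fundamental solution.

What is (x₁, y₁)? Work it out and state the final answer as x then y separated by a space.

4954951 259710

d=364: √d = [19; 12,1,2,3,1,8,1,3,2,1,12,38] (ℓ=12, even), read p_11/q_11
i=0: a=19 ⇒ p=19, q=1
i=1: a=12 ⇒ p=229, q=12
…
i=5: a=1 ⇒ p=3148, q=165
i=6: a=8 ⇒ p=27607, q=1447
…
i=10: a=1 ⇒ p=390371, q=20461
i=11: a=12 ⇒ p=4954951, q=259710
(x₁, y₁) = (4954951, 259710);  4954951² − 364·259710² = 1 ✓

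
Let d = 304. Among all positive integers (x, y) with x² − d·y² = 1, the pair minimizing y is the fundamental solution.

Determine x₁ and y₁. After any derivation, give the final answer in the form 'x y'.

57799 3315

[17; 2,3,2,1,1,1,1,1,2,3,2,34] for √304; ℓ=12 ⇒ convergent index 11
step 0: (17, 1)  from 17·(1,0) + (0,1)
step 1: (35, 2)  from 2·(17,1) + (1,0)
step 2: (122, 7)  from 3·(35,2) + (17,1)
step 3: (279, 16)  from 2·(122,7) + (35,2)
step 4: (401, 23)  from 1·(279,16) + (122,7)
step 5: (680, 39)  from 1·(401,23) + (279,16)
step 6: (1081, 62)  from 1·(680,39) + (401,23)
step 7: (1761, 101)  from 1·(1081,62) + (680,39)
step 8: (2842, 163)  from 1·(1761,101) + (1081,62)
step 9: (7445, 427)  from 2·(2842,163) + (1761,101)
step 10: (25177, 1444)  from 3·(7445,427) + (2842,163)
step 11: (57799, 3315)  from 2·(25177,1444) + (7445,427)
fundamental: x₁=57799, y₁=3315  (since 3340724401 − 304·10989225 = 1)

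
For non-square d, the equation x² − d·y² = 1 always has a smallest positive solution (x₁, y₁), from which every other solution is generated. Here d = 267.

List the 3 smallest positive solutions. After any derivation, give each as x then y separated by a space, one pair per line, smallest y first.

√267 → a₀=16, period (2,1,15,1,2,32); ℓ=6 even so k=5
step 0: (16, 1)  from 16·(1,0) + (0,1)
step 1: (33, 2)  from 2·(16,1) + (1,0)
step 2: (49, 3)  from 1·(33,2) + (16,1)
step 3: (768, 47)  from 15·(49,3) + (33,2)
step 4: (817, 50)  from 1·(768,47) + (49,3)
step 5: (2402, 147)  from 2·(817,50) + (768,47)
→ (2402, 147).  Check: 2402²=5769604, 267·147²=5769603, difference 1.
(x_2, y_2) = (2402·2402 + 267·147·147, 2402·147 + 147·2402) = (11539207, 706188)
(x_3, y_3) = (2402·11539207 + 267·147·706188, 2402·706188 + 147·11539207) = (55434348026, 3392527005)

2402 147
11539207 706188
55434348026 3392527005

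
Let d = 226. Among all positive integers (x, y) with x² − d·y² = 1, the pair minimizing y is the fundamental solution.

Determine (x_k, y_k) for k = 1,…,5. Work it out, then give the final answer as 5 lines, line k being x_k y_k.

451 30
406801 27060
366934051 24408090
330974107201 22016070120
298538277761251 19858470840150

[15; 30] for √226; ℓ=1 ⇒ convergent index 1
step 0: (15, 1)  from 15·(1,0) + (0,1)
step 1: (451, 30)  from 30·(15,1) + (1,0)
fundamental: x₁=451, y₁=30  (since 203401 − 226·900 = 1)
(x_2, y_2) = (451·451 + 226·30·30, 451·30 + 30·451) = (406801, 27060)
(x_3, y_3) = (451·406801 + 226·30·27060, 451·27060 + 30·406801) = (366934051, 24408090)
(x_4, y_4) = (451·366934051 + 226·30·24408090, 451·24408090 + 30·366934051) = (330974107201, 22016070120)
(x_5, y_5) = (451·330974107201 + 226·30·22016070120, 451·22016070120 + 30·330974107201) = (298538277761251, 19858470840150)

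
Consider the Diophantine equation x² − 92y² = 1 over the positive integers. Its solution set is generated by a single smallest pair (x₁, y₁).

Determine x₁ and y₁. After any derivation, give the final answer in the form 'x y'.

√92 = [9; 1,1,2,4,2,1,1,18, …], period ℓ=8 (even) → k=7
i=0: a=9 ⇒ p=9, q=1
i=1: a=1 ⇒ p=10, q=1
i=2: a=1 ⇒ p=19, q=2
…
i=6: a=1 ⇒ p=681, q=71
i=7: a=1 ⇒ p=1151, q=120
(x₁, y₁) = (1151, 120);  1151² − 92·120² = 1 ✓

1151 120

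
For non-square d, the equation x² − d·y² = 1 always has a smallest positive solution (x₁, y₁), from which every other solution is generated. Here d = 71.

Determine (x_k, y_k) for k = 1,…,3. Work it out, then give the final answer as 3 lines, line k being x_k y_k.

3480 413
24220799 2874480
168576757560 20006380387

d=71: √d = [8; 2,2,1,7,1,2,2,16] (ℓ=8, even), read p_7/q_7
a_0=8:  p_0=8·1+0=8,  q_0=8·0+1=1
…
a_2=2:  p_2=2·17+8=42,  q_2=2·2+1=5
a_3=1:  p_3=1·42+17=59,  q_3=1·5+2=7
a_4=7:  p_4=7·59+42=455,  q_4=7·7+5=54
…
a_6=2:  p_6=2·514+455=1483,  q_6=2·61+54=176
a_7=2:  p_7=2·1483+514=3480,  q_7=2·176+61=413
fundamental: x₁=3480, y₁=413  (since 12110400 − 71·170569 = 1)
(3480+413√71)^2 = 24220799 + 2874480√71
(3480+413√71)^3 = 168576757560 + 20006380387√71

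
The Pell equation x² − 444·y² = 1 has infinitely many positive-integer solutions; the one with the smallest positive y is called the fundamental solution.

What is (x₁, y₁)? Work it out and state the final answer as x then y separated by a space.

[21; 14,42] for √444; ℓ=2 ⇒ convergent index 1
a_0=21:  p_0=21·1+0=21,  q_0=21·0+1=1
a_1=14:  p_1=14·21+1=295,  q_1=14·1+0=14
(x₁, y₁) = (295, 14);  295² − 444·14² = 1 ✓

295 14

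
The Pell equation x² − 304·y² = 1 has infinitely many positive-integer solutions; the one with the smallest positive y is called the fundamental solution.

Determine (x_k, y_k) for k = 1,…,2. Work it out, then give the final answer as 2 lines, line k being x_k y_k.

d=304: √d = [17; 2,3,2,1,1,1,1,1,2,3,2,34] (ℓ=12, even), read p_11/q_11
k=0  a_k=17  p_k/q_k = 17/1
k=1  a_k=2  p_k/q_k = 35/2
k=2  a_k=3  p_k/q_k = 122/7
…
k=4  a_k=1  p_k/q_k = 401/23
…
k=6  a_k=1  p_k/q_k = 1081/62
k=7  a_k=1  p_k/q_k = 1761/101
…
k=9  a_k=2  p_k/q_k = 7445/427
k=10  a_k=3  p_k/q_k = 25177/1444
k=11  a_k=2  p_k/q_k = 57799/3315
→ (57799, 3315).  Check: 57799²=3340724401, 304·3315²=3340724400, difference 1.
(x_2, y_2) = (57799·57799 + 304·3315·3315, 57799·3315 + 3315·57799) = (6681448801, 383207370)

57799 3315
6681448801 383207370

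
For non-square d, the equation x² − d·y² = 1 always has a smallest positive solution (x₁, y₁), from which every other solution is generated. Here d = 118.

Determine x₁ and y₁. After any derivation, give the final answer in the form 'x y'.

306917 28254

d=118: √d = [10; 1,6,3,2,10,2,3,6,1,20] (ℓ=10, even), read p_9/q_9
k=0  a_k=10  p_k/q_k = 10/1
k=1  a_k=1  p_k/q_k = 11/1
k=2  a_k=6  p_k/q_k = 76/7
…
k=4  a_k=2  p_k/q_k = 554/51
k=5  a_k=10  p_k/q_k = 5779/532
k=6  a_k=2  p_k/q_k = 12112/1115
k=7  a_k=3  p_k/q_k = 42115/3877
k=8  a_k=6  p_k/q_k = 264802/24377
k=9  a_k=1  p_k/q_k = 306917/28254
→ (306917, 28254).  Check: 306917²=94198044889, 118·28254²=94198044888, difference 1.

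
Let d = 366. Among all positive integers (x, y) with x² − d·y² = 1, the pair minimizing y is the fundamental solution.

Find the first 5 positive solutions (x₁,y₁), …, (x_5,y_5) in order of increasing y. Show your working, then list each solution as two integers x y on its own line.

907925 47458
1648655611249 86176609300
2993711291685588725 156483795997357542
5436130649005627630680001 284151100961715516031400
9871197838993875221878594227125 515975776681174635989620332458

d=366: √d = [19; 7,1,1,1,2,12,2,1,1,1,7,38] (ℓ=12, even), read p_11/q_11
i=0: a=19 ⇒ p=19, q=1
…
i=3: a=1 ⇒ p=287, q=15
i=4: a=1 ⇒ p=440, q=23
i=5: a=2 ⇒ p=1167, q=61
i=6: a=12 ⇒ p=14444, q=755
…
i=9: a=1 ⇒ p=74554, q=3897
i=10: a=1 ⇒ p=119053, q=6223
i=11: a=7 ⇒ p=907925, q=47458
(x₁, y₁) = (907925, 47458);  907925² − 366·47458² = 1 ✓
n=2: (907925,47458)∘(907925,47458) = (907925·907925+366·47458·47458, 907925·47458+47458·907925) = (1648655611249,86176609300)
n=3: (1648655611249,86176609300)∘(907925,47458) = (907925·1648655611249+366·47458·86176609300, 907925·86176609300+47458·1648655611249) = (2993711291685588725,156483795997357542)
n=4: (2993711291685588725,156483795997357542)∘(907925,47458) = (907925·2993711291685588725+366·47458·156483795997357542, 907925·156483795997357542+47458·2993711291685588725) = (5436130649005627630680001,284151100961715516031400)
n=5: (5436130649005627630680001,284151100961715516031400)∘(907925,47458) = (907925·5436130649005627630680001+366·47458·284151100961715516031400, 907925·284151100961715516031400+47458·5436130649005627630680001) = (9871197838993875221878594227125,515975776681174635989620332458)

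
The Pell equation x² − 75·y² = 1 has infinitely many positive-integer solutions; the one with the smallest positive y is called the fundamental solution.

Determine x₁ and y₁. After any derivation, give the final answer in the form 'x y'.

26 3

d=75: √d = [8; 1,1,1,16] (ℓ=4, even), read p_3/q_3
step 0: (8, 1)  from 8·(1,0) + (0,1)
step 1: (9, 1)  from 1·(8,1) + (1,0)
step 2: (17, 2)  from 1·(9,1) + (8,1)
step 3: (26, 3)  from 1·(17,2) + (9,1)
fundamental: x₁=26, y₁=3  (since 676 − 75·9 = 1)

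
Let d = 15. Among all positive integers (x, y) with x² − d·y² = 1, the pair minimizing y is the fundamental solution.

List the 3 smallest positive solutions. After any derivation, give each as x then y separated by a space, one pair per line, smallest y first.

4 1
31 8
244 63

[3; 1,6] for √15; ℓ=2 ⇒ convergent index 1
k=0  a_k=3  p_k/q_k = 3/1
k=1  a_k=1  p_k/q_k = 4/1
(x₁, y₁) = (4, 1);  4² − 15·1² = 1 ✓
k=2:  x_2 = 4·4+15·1·1 = 31,  y_2 = 4·1+1·4 = 8
k=3:  x_3 = 4·31+15·1·8 = 244,  y_3 = 4·8+1·31 = 63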